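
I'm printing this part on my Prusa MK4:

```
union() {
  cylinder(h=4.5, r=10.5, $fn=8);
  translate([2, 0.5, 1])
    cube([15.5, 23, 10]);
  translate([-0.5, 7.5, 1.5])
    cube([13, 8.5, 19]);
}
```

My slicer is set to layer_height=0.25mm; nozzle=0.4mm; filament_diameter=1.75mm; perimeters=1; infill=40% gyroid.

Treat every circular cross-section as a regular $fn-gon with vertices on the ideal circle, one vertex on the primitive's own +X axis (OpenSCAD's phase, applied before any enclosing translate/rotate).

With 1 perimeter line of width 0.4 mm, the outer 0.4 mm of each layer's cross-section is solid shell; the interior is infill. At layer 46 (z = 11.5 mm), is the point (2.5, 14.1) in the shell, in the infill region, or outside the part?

infill

At z = 11.5 mm: the cylinder does not reach this height (z outside [0, 4.5]); the cube at (2, 0.5) does not reach this height (z outside [1, 11]); the cube at (-0.5, 7.5) is present — its section is the full 13×8.5 rectangle; Combining (union): only the 13×8.5 cube at (-0.5, 7.5) is present, so the union is just that shape — 1 connected region. Overall, the cross-section is a single solid region. The nearest boundary edge runs (12.50, 16.00)→(-0.50, 16.00); distance from the point to it = 1.90 mm. The point is inside the cross-section and 1.90 mm from the nearest boundary — more than the 0.4 mm shell width (1 × 0.4), so it's in the infill interior.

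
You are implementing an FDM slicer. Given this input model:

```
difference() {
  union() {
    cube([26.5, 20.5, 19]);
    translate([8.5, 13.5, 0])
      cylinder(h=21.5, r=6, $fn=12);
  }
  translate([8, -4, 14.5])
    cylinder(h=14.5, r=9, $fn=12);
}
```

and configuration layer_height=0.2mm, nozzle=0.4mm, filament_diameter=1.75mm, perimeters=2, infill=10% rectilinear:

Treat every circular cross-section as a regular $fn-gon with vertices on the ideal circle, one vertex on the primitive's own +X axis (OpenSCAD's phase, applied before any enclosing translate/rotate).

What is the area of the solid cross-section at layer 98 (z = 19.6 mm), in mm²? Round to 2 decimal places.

108.00 mm²

At z = 19.6 mm: the cube is not intersected at this z (z outside [0, 19]); the r=6 cylinder at (8.5, 13.5) contributes a regular 12-gon of circumradius 6 (area = (12/2)·6.000²·sin(360°/12) = 108.00 mm²); Merging all regions: only the r=6 cylinder at (8.5, 13.5) is present, so the union is just that shape — area = 108.00 mm²; the cylinder at (8, -4): section is a regular 12-gon, circumradius r=9 (area = (12/2)·9.000²·sin(360°/12) = 243.00 mm²); After the difference (first − rest): starting from the result so far (108.00 mm²), the r=9 cylinder at (8, -4) misses the remaining region (no effect) — area = 108.00 mm². Overall, the cross-section is a single solid region. Net area = 108.00 mm².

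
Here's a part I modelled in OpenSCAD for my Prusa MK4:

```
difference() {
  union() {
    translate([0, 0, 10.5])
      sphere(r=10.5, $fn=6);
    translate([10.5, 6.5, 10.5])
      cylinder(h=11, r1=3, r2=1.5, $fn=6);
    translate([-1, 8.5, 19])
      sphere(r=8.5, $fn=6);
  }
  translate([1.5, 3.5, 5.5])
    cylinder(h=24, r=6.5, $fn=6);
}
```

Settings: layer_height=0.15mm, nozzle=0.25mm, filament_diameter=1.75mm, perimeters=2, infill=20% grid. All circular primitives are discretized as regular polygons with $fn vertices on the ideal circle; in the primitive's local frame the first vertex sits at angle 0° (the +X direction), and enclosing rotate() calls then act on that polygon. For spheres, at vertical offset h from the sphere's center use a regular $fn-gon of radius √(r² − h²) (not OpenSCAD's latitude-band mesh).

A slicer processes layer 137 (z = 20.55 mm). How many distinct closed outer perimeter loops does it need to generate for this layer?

At z = 20.55 mm: the r=10.5 sphere contributes a regular 6-gon of circumradius √(10.5²−10.05²) = 3.041; the cone at (10.5, 6.5): at t=0.914 of its height the radius interpolates to r₁+(r₂−r₁)t = 1.630, giving a regular 6-gon of that circumradius; the sphere at (-1, 8.5): section is a regular 6-gon, circumradius = √(r²−h²) = √(8.5²−1.55²) = 8.357; Combining (union): the regions partially overlap (shared area 5.26 mm²), so overlapping operands fuse into one piece — 2 connected regions; the cylinder at (1.5, 3.5): section is a regular 6-gon, circumradius r=6.5; Subtracting the remaining from the first: starting from that combined region, the r=6.5 cylinder at (1.5, 3.5) partially overlaps it — only the 84.75 mm² overlap (of its 109.77 mm²) is removed, clipping the outline — 3 connected regions. The result has 3 disconnected regions.

3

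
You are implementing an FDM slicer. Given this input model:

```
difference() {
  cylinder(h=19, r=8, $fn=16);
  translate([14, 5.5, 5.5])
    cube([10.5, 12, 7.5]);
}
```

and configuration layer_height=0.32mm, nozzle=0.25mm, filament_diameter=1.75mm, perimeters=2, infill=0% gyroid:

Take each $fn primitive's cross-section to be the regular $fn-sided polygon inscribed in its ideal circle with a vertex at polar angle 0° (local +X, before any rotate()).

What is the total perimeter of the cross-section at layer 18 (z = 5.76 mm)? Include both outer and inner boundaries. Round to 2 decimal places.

At z = 5.76 mm: the r=8 cylinder gives a regular 16-gon of circumradius 8 (constant along its height) (perimeter = 2·16·8.000·sin(180°/16) = 49.94 mm); the cube at (14, 5.5) (footprint 10.5×12) is included at this height (perimeter 45.00 mm); Taking the first minus the rest: starting from the r=8 cylinder, the 10.5×12 cube at (14, 5.5) misses the remaining region (no effect) — boundary = 49.94 mm. Overall, the cross-section is a single solid region. Total boundary length (outer) = 49.94 mm.

49.94 mm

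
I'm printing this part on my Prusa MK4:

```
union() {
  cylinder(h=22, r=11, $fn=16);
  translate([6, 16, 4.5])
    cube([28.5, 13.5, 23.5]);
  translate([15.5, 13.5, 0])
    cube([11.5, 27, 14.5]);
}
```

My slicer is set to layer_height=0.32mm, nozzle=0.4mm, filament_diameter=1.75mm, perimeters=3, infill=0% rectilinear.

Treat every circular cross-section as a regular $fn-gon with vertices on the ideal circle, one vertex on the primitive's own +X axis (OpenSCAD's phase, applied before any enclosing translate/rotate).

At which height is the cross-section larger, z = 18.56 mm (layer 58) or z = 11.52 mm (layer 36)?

layer 36 (z = 11.52 mm)

Layer 58 (z = 18.56): the r=11 cylinder contributes a regular 16-gon of circumradius 11 (area = (16/2)·11.000²·sin(360°/16) = 370.44 mm²); the cube at (6, 16) (footprint 28.5×13.5) is included at this height (area 384.75 mm²); the cube at (15.5, 13.5) is not intersected at this z (z outside [0, 14.5]); Merging all regions: the 2 present regions are separate (no shared area or edge), so areas and boundary lengths simply add and each stays a separate island — area = 755.19 mm². So its area = 755.19 mm². Layer 36 (z = 11.52): the cylinder: section is a regular 16-gon, circumradius r=11 (area = (16/2)·11.000²·sin(360°/16) = 370.44 mm²); the cube at (6, 16) (footprint 28.5×13.5) is included at this height (area 384.75 mm²); the cube at (15.5, 13.5) (footprint 11.5×27) is included at this height (area 310.50 mm²); Combining (union): the regions partially overlap — summed areas 1065.69 mm² minus the doubly-counted overlap 155.25 mm² gives 910.44 mm² — area = 910.44 mm². So its area = 910.44 mm². Layer 36 is larger (910.44 vs 755.19 mm²).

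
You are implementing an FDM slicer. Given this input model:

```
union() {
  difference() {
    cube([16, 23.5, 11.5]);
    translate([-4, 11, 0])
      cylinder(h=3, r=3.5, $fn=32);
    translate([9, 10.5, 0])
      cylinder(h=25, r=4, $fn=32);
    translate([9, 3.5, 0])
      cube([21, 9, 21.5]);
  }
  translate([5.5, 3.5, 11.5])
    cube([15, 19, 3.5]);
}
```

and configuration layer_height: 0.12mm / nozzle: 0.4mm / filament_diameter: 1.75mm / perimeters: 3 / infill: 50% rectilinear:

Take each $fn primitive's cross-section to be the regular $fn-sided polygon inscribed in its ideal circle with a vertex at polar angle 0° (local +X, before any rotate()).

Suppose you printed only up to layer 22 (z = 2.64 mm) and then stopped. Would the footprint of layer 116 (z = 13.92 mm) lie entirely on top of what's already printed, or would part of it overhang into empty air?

Compare the two slices. At z = 2.64: the 16×23.5 cube contributes its full rectangle (area 376.00 mm²); the r=3.5 cylinder at (-4, 11) contributes a regular 32-gon of circumradius 3.5 (area = (32/2)·3.500²·sin(360°/32) = 38.24 mm²); the r=4 cylinder at (9, 10.5) gives a regular 32-gon of circumradius 4 (constant along its height) (area = (32/2)·4.000²·sin(360°/32) = 49.94 mm²); the cube at (9, 3.5) is present — its section is the full 21×9 rectangle (area 189.00 mm²); Taking the first minus the rest: starting from the 16×23.5 cube (376.00 mm²), the r=3.5 cylinder at (-4, 11) misses the remaining region (no effect); the r=4 cylinder at (9, 10.5) lies wholly inside it (removes its full 49.94 mm² and its 25.09 mm outline becomes a hole wall); the 21×9 cube at (9, 3.5) partially overlaps it — only the 42.89 mm² overlap (of its 189.00 mm²) is removed, clipping the outline — area = 283.17 mm²; the cube at (5.5, 3.5) is absent (z outside [11.5, 15]); Merging all regions: only that combined region is present, so the union is just that shape — area = 283.17 mm². At z = 13.92: the cube is absent (z outside [0, 11.5]); the cylinder at (-4, 11) is not intersected at this z (z outside [0, 3]); the cylinder at (9, 10.5): section is a regular 32-gon, circumradius r=4 (area = (32/2)·4.000²·sin(360°/32) = 49.94 mm²); the cube at (9, 3.5) is present — its section is the full 21×9 rectangle (area 189.00 mm²); After the difference (first − rest): the first operand is absent here, so nothing remains; the 15×19 cube at (5.5, 3.5) contributes its full rectangle (area 285.00 mm²); Combining (union): only the 15×19 cube at (5.5, 3.5) is present, so the union is just that shape — area = 285.00 mm². Checking containment: at z = 13.92 the cross-section extends beyond the z = 2.64 cross-section by about 177.08 mm².

part overhangs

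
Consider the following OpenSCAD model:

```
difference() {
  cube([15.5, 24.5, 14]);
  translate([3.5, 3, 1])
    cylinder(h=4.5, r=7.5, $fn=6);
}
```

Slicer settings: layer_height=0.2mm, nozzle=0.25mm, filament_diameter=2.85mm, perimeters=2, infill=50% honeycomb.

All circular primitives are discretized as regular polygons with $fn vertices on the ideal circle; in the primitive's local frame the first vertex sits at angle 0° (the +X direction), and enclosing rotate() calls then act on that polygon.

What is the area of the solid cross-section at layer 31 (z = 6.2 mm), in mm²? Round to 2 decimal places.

379.75 mm²

At z = 6.2 mm: the cube is present — its section is the full 15.5×24.5 rectangle (area 379.75 mm²); the cylinder at (3.5, 3) is absent (z outside [1, 5.5]); After the difference (first − rest): none of the subtracted shapes is present at this height, so the 15.5×24.5 cube is unchanged — area = 379.75 mm². Overall, the cross-section is a single solid region. Net area = 379.75 mm².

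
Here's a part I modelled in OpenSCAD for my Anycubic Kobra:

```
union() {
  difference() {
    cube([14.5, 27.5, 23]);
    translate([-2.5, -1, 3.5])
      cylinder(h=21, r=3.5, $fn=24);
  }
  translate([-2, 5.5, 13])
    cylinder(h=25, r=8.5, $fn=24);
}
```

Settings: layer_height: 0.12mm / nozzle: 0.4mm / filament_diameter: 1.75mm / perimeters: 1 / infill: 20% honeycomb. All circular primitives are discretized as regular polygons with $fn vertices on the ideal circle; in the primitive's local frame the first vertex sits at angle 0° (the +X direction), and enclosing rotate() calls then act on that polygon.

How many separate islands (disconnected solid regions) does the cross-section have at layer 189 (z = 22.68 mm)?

At z = 22.68 mm: the cube (footprint 14.5×27.5) is included at this height; the cylinder at (-2.5, -1): section is a regular 24-gon, circumradius r=3.5; Subtracting the remaining from the first: starting from the 14.5×27.5 cube, the r=3.5 cylinder at (-2.5, -1) partially overlaps it — only the 0.70 mm² overlap (of its 38.05 mm²) is removed, clipping the outline — 1 connected region; the r=8.5 cylinder at (-2, 5.5) contributes a regular 24-gon of circumradius 8.5; Combining (union): the regions partially overlap (shared area 70.61 mm²), so overlapping operands fuse into one piece — 1 connected region. Overall, the cross-section is a single solid region. Island count = 1.

1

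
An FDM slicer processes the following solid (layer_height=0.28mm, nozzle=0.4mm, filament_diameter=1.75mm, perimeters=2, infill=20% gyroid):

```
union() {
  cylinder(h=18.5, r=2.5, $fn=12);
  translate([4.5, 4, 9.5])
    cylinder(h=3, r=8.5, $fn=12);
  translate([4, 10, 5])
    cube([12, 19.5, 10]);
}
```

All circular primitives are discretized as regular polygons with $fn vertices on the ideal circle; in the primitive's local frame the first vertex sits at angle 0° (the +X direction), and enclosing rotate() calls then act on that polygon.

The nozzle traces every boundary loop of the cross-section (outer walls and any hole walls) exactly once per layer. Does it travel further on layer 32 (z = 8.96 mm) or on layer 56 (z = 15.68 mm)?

layer 32 (z = 8.96 mm)

Layer 32 (z = 8.96): the cylinder: section is a regular 12-gon, circumradius r=2.5 (perimeter = 2·12·2.500·sin(180°/12) = 15.53 mm); the cylinder at (4.5, 4) is absent (z outside [9.5, 12.5]); the cube at (4, 10) (footprint 12×19.5) is included at this height (perimeter 63.00 mm); Combining (union): the 2 present regions are separate (no shared area or edge), so areas and boundary lengths simply add and each stays a separate island — boundary = 78.53 mm. So its perimeter = 78.53 mm. Layer 56 (z = 15.68): the cylinder: section is a regular 12-gon, circumradius r=2.5 (perimeter = 2·12·2.500·sin(180°/12) = 15.53 mm); the cylinder at (4.5, 4) is not intersected at this z (z outside [9.5, 12.5]); the cube at (4, 10) is not intersected at this z (z outside [5, 15]); Merging all regions: only the r=2.5 cylinder is present, so the union is just that shape — boundary = 15.53 mm. So its perimeter = 15.53 mm. Layer 32 is larger (78.53 vs 15.53 mm).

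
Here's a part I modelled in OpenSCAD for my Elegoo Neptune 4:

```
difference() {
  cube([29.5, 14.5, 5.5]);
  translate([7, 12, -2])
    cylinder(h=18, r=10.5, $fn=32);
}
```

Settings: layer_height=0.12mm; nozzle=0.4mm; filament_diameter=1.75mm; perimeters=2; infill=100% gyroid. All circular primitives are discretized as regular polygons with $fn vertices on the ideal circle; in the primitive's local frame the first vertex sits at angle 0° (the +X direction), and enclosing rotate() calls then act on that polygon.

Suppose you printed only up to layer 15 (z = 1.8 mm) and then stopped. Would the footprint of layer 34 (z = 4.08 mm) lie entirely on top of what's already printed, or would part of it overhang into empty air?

Compare the two slices. At z = 1.8: the cube (footprint 29.5×14.5) is included at this height (area 427.75 mm²); the r=10.5 cylinder at (7, 12) gives a regular 32-gon of circumradius 10.5 (constant along its height) (area = (32/2)·10.500²·sin(360°/32) = 344.14 mm²); Subtracting the remaining from the first: starting from the 29.5×14.5 cube (427.75 mm²), the r=10.5 cylinder at (7, 12) partially overlaps it — only the 196.81 mm² overlap (of its 344.14 mm²) is removed, clipping the outline — area = 230.94 mm². At z = 4.08: the cube is present — its section is the full 29.5×14.5 rectangle (area 427.75 mm²); the r=10.5 cylinder at (7, 12) gives a regular 32-gon of circumradius 10.5 (constant along its height) (area = (32/2)·10.500²·sin(360°/32) = 344.14 mm²); Subtracting the remaining from the first: starting from the 29.5×14.5 cube (427.75 mm²), the r=10.5 cylinder at (7, 12) partially overlaps it — only the 196.81 mm² overlap (of its 344.14 mm²) is removed, clipping the outline — area = 230.94 mm². Checking containment: the cross-section at z = 4.08 is a subset of the cross-section at z = 1.8.

entirely on top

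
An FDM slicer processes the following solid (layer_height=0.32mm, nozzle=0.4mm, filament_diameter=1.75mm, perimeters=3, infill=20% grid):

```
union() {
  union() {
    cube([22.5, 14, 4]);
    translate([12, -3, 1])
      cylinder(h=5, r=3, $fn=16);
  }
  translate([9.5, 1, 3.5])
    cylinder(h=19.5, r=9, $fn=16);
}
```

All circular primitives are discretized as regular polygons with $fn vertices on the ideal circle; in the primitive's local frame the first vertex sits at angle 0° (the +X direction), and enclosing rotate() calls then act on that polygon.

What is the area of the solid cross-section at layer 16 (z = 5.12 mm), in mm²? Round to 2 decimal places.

At z = 5.12 mm: the cube is not intersected at this z (z outside [0, 4]); the cylinder at (12, -3): section is a regular 16-gon, circumradius r=3 (area = (16/2)·3.000²·sin(360°/16) = 27.55 mm²); Combining (union): only the r=3 cylinder at (12, -3) is present, so the union is just that shape — area = 27.55 mm²; the r=9 cylinder at (9.5, 1) gives a regular 16-gon of circumradius 9 (constant along its height) (area = (16/2)·9.000²·sin(360°/16) = 247.98 mm²); Merging all regions: the result so far lies entirely inside the r=9 cylinder at (9.5, 1), so the union is just the r=9 cylinder at (9.5, 1) — area = 247.98 mm². Overall, the cross-section is a single solid region. Net area = 247.98 mm².

247.98 mm²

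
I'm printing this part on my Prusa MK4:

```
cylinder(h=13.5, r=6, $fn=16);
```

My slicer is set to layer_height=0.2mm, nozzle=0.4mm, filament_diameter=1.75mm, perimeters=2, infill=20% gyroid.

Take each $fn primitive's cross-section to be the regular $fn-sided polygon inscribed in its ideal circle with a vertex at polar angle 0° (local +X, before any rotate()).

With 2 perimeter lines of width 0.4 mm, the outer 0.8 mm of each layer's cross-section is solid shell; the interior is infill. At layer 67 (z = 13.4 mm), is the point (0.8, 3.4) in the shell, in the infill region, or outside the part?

infill

At z = 13.4 mm: the cylinder: section is a regular 16-gon, circumradius r=6. Overall, the cross-section is a single solid region. The nearest boundary edge runs (2.30, 5.54)→(0.00, 6.00); distance from the point to it = 2.39 mm. The point is inside the cross-section and 2.39 mm from the nearest boundary — more than the 0.8 mm shell width (2 × 0.4), so it's in the infill interior.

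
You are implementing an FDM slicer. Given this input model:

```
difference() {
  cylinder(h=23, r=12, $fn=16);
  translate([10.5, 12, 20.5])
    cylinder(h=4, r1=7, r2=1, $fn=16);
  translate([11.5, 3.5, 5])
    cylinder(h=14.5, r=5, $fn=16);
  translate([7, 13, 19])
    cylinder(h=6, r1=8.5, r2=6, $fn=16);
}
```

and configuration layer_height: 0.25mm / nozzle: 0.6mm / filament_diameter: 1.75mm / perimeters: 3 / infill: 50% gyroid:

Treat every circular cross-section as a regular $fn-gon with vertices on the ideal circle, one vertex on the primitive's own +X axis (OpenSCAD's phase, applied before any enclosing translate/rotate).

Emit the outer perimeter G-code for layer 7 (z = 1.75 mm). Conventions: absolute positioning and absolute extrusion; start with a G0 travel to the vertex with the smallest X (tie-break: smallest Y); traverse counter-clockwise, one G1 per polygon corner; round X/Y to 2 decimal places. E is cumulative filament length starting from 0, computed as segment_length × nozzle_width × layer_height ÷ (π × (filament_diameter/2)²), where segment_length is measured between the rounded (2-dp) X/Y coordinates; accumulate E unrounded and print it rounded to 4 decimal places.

G0 X-12.00 Y0.00 Z1.75
G1 X-11.09 Y-4.59 E0.2918
G1 X-8.49 Y-8.49 E0.5841
G1 X-4.59 Y-11.09 E0.8764
G1 X0.00 Y-12.00 E1.1682
G1 X4.59 Y-11.09 E1.4601
G1 X8.49 Y-8.49 E1.7524
G1 X11.09 Y-4.59 E2.0447
G1 X12.00 Y0.00 E2.3365
G1 X11.09 Y4.59 E2.6283
G1 X8.49 Y8.49 E2.9206
G1 X4.59 Y11.09 E3.2129
G1 X0.00 Y12.00 E3.5047
G1 X-4.59 Y11.09 E3.7966
G1 X-8.49 Y8.49 E4.0889
G1 X-11.09 Y4.59 E4.3812
G1 X-12.00 Y0.00 E4.6730

At z = 1.75 mm: the r=12 cylinder contributes a regular 16-gon of circumradius 12; the cone at (10.5, 12) does not reach this height (z outside [20.5, 24.5]); the cylinder at (11.5, 3.5) is absent (z outside [5, 19.5]); the cone at (7, 13) does not reach this height (z outside [19, 25]); After the difference (first − rest): none of the subtracted shapes is present at this height, so the r=12 cylinder is unchanged — 1 connected region. The outline is a single polygon with 16 vertices. Extrusion per mm of travel: 0.6 × 0.25 / (π × 0.875²) = 0.062363. Accumulating E over each segment gives final E = 4.6730.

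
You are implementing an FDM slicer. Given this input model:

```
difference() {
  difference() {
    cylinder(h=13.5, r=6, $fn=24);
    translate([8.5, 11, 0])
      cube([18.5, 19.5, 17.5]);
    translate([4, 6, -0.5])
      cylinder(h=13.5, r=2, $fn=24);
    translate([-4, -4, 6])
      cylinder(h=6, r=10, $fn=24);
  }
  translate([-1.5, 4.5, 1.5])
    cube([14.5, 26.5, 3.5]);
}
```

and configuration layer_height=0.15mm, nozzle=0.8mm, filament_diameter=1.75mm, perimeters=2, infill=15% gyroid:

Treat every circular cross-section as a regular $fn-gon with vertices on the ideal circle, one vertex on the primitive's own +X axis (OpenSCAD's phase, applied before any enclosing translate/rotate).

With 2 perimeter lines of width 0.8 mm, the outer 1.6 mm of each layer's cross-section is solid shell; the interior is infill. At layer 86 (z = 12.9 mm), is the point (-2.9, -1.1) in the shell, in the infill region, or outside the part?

At z = 12.9 mm: the r=6 cylinder gives a regular 24-gon of circumradius 6 (constant along its height); the cube at (8.5, 11) is present — its section is the full 18.5×19.5 rectangle; the r=2 cylinder at (4, 6) contributes a regular 24-gon of circumradius 2; the cylinder at (-4, -4) does not reach this height (z outside [6, 12]); Taking the first minus the rest: starting from the r=6 cylinder, the 18.5×19.5 cube at (8.5, 11) misses the remaining region (no effect); the r=2 cylinder at (4, 6) partially overlaps it — only the 1.43 mm² overlap (of its 12.42 mm²) is removed, clipping the outline — 1 connected region; the cube at (-1.5, 4.5) is absent (z outside [1.5, 5]); After the difference (first − rest): none of the subtracted shapes is present at this height, so that combined region is unchanged — 1 connected region. Overall, the cross-section is a single solid region. The nearest boundary edge runs (-5.20, -3.00)→(-5.80, -1.55); distance from the point to it = 2.85 mm. The point is inside the cross-section and 2.85 mm from the nearest boundary — more than the 1.6 mm shell width (2 × 0.8), so it's in the infill interior.

infill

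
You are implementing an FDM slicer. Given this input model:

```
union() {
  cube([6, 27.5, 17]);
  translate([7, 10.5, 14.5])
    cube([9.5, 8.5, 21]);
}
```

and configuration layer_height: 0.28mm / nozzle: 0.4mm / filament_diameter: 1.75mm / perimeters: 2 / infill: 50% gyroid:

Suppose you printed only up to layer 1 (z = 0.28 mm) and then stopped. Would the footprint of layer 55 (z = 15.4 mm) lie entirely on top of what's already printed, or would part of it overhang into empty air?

part overhangs

Compare the two slices. At z = 0.28: the 6×27.5 cube contributes its full rectangle (area 165.00 mm²); the cube at (7, 10.5) does not reach this height (z outside [14.5, 35.5]); Taking the union: only the 6×27.5 cube is present, so the union is just that shape — area = 165.00 mm². At z = 15.4: the cube is present — its section is the full 6×27.5 rectangle (area 165.00 mm²); the 9.5×8.5 cube at (7, 10.5) contributes its full rectangle (area 80.75 mm²); Merging all regions: the 2 present regions are separate (no shared area or edge), so areas and boundary lengths simply add and each stays a separate island — area = 245.75 mm². Checking containment: at z = 15.4 the cross-section extends beyond the z = 0.28 cross-section by about 80.75 mm².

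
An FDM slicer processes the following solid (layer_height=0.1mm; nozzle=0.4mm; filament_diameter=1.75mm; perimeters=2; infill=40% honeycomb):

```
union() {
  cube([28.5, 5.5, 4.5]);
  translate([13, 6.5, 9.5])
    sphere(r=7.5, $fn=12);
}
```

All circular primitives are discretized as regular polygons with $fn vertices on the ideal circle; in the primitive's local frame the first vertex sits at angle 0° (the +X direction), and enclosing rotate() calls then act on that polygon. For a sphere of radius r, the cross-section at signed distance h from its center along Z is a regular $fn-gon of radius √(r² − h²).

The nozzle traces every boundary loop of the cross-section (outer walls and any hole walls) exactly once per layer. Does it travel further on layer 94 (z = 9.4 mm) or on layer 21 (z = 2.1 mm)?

Layer 94 (z = 9.4): the cube is not intersected at this z (z outside [0, 4.5]); the sphere at (13, 6.5): section is a regular 12-gon, circumradius = √(r²−h²) = √(7.5²−0.1²) = 7.499 (perimeter = 2·12·7.499·sin(180°/12) = 46.58 mm); Merging all regions: only the r=7.5 sphere at (13, 6.5) is present, so the union is just that shape — boundary = 46.58 mm. So its perimeter = 46.58 mm. Layer 21 (z = 2.1): the 28.5×5.5 cube contributes its full rectangle (perimeter 68.00 mm); the sphere at (13, 6.5): section is a regular 12-gon, circumradius = √(r²−h²) = √(7.5²−7.4²) = 1.221 (perimeter = 2·12·1.221·sin(180°/12) = 7.58 mm); Merging all regions: the regions partially overlap (shared area 0.17 mm²), so the edge portions inside another operand are dropped and the merged outline is re-measured after clipping — boundary = 72.82 mm. So its perimeter = 72.82 mm. Layer 21 is larger (72.82 vs 46.58 mm).

layer 21 (z = 2.1 mm)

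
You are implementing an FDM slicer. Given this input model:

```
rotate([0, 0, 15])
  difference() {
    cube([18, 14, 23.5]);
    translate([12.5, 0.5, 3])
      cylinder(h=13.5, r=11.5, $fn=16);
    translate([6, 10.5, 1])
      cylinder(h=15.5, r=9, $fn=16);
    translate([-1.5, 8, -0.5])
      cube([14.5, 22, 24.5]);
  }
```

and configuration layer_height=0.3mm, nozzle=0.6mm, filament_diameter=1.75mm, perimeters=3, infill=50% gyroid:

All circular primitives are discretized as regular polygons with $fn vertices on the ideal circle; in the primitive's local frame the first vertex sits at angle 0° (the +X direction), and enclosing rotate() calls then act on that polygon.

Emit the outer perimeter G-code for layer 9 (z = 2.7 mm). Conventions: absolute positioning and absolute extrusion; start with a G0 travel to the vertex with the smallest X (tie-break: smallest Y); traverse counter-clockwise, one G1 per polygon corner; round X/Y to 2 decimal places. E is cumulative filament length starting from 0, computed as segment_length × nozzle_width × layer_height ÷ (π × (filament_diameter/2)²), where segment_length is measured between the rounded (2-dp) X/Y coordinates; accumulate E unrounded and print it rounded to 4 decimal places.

G0 X-1.01 Y3.76 Z2.70
G1 X0.00 Y0.00 E0.2914
G1 X17.39 Y4.66 E1.6387
G1 X13.76 Y18.18 E2.6863
G1 X10.17 Y17.22 E2.9644
G1 X10.22 Y17.17 E2.9697
G1 X11.77 Y14.02 E3.2324
G1 X12.00 Y10.52 E3.4949
G1 X10.87 Y7.20 E3.7573
G1 X8.56 Y4.55 E4.0204
G1 X5.41 Y3.00 E4.2831
G1 X1.90 Y2.77 E4.5464
G1 X-1.01 Y3.76 E4.7764

At z = 2.7 mm: the cube (footprint 18×14) is included at this height; the cylinder at (12.5, 0.5) is absent (z outside [3, 16.5]); the r=9 cylinder at (6, 10.5) gives a regular 16-gon of circumradius 9 (constant along its height); the cube at (-1.5, 8) is present — its section is the full 14.5×22 rectangle; Subtracting the remaining from the first: starting from the 18×14 cube, the r=9 cylinder at (6, 10.5) partially overlaps it — only the 162.16 mm² overlap (of its 247.98 mm²) is removed, clipping the outline; the 14.5×22 cube at (-1.5, 8) misses the remaining region (no effect) — 1 connected region; (whole slice rotated 15° about Z — lengths, areas and connectivity unchanged). The outline is a single polygon with 12 vertices. Extrusion per mm of travel: 0.6 × 0.3 / (π × 0.875²) = 0.074835. Accumulating E over each segment gives final E = 4.7764.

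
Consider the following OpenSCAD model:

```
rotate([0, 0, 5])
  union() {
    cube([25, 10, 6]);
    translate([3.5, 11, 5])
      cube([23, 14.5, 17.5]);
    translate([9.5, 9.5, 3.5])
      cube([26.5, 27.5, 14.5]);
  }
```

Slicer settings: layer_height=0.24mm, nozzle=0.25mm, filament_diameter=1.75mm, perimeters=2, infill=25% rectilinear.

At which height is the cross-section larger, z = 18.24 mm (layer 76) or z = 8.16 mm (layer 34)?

Layer 76 (z = 18.24): the cube is absent (z outside [0, 6]); the 23×14.5 cube at (3.5, 11) contributes its full rectangle (area 333.50 mm²); the cube at (9.5, 9.5) does not reach this height (z outside [3.5, 18]); Merging all regions: only the 23×14.5 cube at (3.5, 11) is present, so the union is just that shape — area = 333.50 mm²; (whole slice rotated 5° about Z — lengths, areas and connectivity unchanged). So its area = 333.50 mm². Layer 34 (z = 8.16): the cube is absent (z outside [0, 6]); the cube at (3.5, 11) is present — its section is the full 23×14.5 rectangle (area 333.50 mm²); the 26.5×27.5 cube at (9.5, 9.5) contributes its full rectangle (area 728.75 mm²); Combining (union): the regions partially overlap — summed areas 1062.25 mm² minus the doubly-counted overlap 246.50 mm² gives 815.75 mm² — area = 815.75 mm²; (rotated 5° about Z; rotation is an isometry so areas/perimeters/island counts are preserved). So its area = 815.75 mm². Layer 34 is larger (815.75 vs 333.50 mm²).

layer 34 (z = 8.16 mm)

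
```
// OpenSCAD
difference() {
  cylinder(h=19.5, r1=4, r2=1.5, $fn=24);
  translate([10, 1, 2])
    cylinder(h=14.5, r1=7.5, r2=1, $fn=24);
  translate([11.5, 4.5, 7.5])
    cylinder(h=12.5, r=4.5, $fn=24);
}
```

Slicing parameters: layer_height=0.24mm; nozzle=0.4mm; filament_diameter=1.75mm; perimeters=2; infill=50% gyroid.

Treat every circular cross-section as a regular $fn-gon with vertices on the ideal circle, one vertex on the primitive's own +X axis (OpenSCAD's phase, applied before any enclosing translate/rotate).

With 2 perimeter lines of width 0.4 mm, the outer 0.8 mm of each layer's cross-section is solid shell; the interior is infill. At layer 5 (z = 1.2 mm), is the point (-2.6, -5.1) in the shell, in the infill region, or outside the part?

outside

At z = 1.2 mm: the cone contributes a regular 24-gon of circumradius 3.846 (interpolated between r1=4 and r2=1.5 at t=0.062); the cone at (10, 1) does not reach this height (z outside [2, 16.5]); the cylinder at (11.5, 4.5) is absent (z outside [7.5, 20]); Subtracting the remaining from the first: none of the subtracted shapes is present at this height, so the cone is unchanged — 1 connected region. Overall, the cross-section is a single solid region. The nearest boundary edge runs (-1.92, -3.33)→(-1.00, -3.72); distance from the point to it = 1.89 mm. The point is not inside any of the regions above, so it lies outside the cross-section (1.89 mm from the nearest boundary).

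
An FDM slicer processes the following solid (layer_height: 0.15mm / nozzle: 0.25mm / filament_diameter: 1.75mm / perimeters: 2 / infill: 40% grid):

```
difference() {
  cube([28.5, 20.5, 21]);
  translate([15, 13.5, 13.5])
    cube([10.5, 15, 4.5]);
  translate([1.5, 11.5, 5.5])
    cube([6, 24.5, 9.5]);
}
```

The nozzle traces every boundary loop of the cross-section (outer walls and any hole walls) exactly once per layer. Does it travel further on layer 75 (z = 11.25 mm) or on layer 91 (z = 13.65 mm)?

layer 91 (z = 13.65 mm)

Layer 75 (z = 11.25): the cube is present — its section is the full 28.5×20.5 rectangle (perimeter 98.00 mm); the cube at (15, 13.5) is not intersected at this z (z outside [13.5, 18]); the 6×24.5 cube at (1.5, 11.5) contributes its full rectangle (perimeter 61.00 mm); After the difference (first − rest): starting from the 28.5×20.5 cube, the 6×24.5 cube at (1.5, 11.5) partially overlaps it — only the 54.00 mm² overlap (of its 147.00 mm²) is removed, clipping the outline — boundary = 116.00 mm. So its perimeter = 116.00 mm. Layer 91 (z = 13.65): the 28.5×20.5 cube contributes its full rectangle (perimeter 98.00 mm); the 10.5×15 cube at (15, 13.5) contributes its full rectangle (perimeter 51.00 mm); the cube at (1.5, 11.5) is present — its section is the full 6×24.5 rectangle (perimeter 61.00 mm); After the difference (first − rest): starting from the 28.5×20.5 cube, the 10.5×15 cube at (15, 13.5) partially overlaps it — only the 73.50 mm² overlap (of its 157.50 mm²) is removed, clipping the outline; the 6×24.5 cube at (1.5, 11.5) partially overlaps it — only the 54.00 mm² overlap (of its 147.00 mm²) is removed, clipping the outline — boundary = 130.00 mm. So its perimeter = 130.00 mm. Layer 91 is larger (130.00 vs 116.00 mm).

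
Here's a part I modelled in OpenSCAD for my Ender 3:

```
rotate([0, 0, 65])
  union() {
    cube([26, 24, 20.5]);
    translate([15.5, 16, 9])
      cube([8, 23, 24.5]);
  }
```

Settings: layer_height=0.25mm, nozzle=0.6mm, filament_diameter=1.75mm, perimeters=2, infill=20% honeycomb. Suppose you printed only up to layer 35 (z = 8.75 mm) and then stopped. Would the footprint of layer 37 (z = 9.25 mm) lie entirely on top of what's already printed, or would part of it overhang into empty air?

Compare the two slices. At z = 8.75: the 26×24 cube contributes its full rectangle (area 624.00 mm²); the cube at (15.5, 16) does not reach this height (z outside [9, 33.5]); Taking the union: only the 26×24 cube is present, so the union is just that shape — area = 624.00 mm²; (rotated 65° about Z; rotation is an isometry so areas/perimeters/island counts are preserved). At z = 9.25: the 26×24 cube contributes its full rectangle (area 624.00 mm²); the 8×23 cube at (15.5, 16) contributes its full rectangle (area 184.00 mm²); Taking the union: the regions partially overlap — summed areas 808.00 mm² minus the doubly-counted overlap 64.00 mm² gives 744.00 mm² — area = 744.00 mm²; (whole slice rotated 65° about Z — lengths, areas and connectivity unchanged). Checking containment: at z = 9.25 the cross-section extends beyond the z = 8.75 cross-section by about 120.00 mm².

part overhangs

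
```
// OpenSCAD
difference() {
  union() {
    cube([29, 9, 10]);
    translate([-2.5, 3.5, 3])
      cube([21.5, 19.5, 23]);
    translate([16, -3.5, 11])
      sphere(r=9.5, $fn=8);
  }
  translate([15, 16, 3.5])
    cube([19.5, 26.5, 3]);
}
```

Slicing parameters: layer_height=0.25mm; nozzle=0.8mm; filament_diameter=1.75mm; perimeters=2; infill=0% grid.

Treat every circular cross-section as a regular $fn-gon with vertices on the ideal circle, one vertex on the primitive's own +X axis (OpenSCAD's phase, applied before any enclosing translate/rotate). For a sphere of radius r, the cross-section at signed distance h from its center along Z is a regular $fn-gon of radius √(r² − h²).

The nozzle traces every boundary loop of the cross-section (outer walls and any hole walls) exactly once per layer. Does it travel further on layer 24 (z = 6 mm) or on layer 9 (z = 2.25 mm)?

Layer 24 (z = 6): the cube is present — its section is the full 29×9 rectangle (perimeter 76.00 mm); the 21.5×19.5 cube at (-2.5, 3.5) contributes its full rectangle (perimeter 82.00 mm); the r=9.5 sphere at (16, -3.5) contributes a regular 8-gon of circumradius √(9.5²−5²) = 8.078 (perimeter = 2·8·8.078·sin(180°/8) = 49.46 mm); Merging all regions: the regions partially overlap (shared area 145.31 mm²), so the edge portions inside another operand are dropped and the merged outline is re-measured after clipping — boundary = 128.05 mm; the cube at (15, 16) is present — its section is the full 19.5×26.5 rectangle (perimeter 92.00 mm); Subtracting the remaining from the first: starting from the result so far, the 19.5×26.5 cube at (15, 16) partially overlaps it — only the 28.00 mm² overlap (of its 516.75 mm²) is removed, clipping the outline — boundary = 128.05 mm. So its perimeter = 128.05 mm. Layer 9 (z = 2.25): the cube is present — its section is the full 29×9 rectangle (perimeter 76.00 mm); the cube at (-2.5, 3.5) does not reach this height (z outside [3, 26]); the r=9.5 sphere at (16, -3.5) contributes a regular 8-gon of circumradius √(9.5²−8.75²) = 3.700 (perimeter = 2·8·3.700·sin(180°/8) = 22.65 mm); Combining (union): the regions partially overlap (shared area 0.10 mm²), so the edge portions inside another operand are dropped and the merged outline is re-measured after clipping — boundary = 96.65 mm; the cube at (15, 16) does not reach this height (z outside [3.5, 6.5]); After the difference (first − rest): none of the subtracted shapes is present at this height, so that combined region is unchanged — boundary = 96.65 mm. So its perimeter = 96.65 mm. Layer 24 is larger (128.05 vs 96.65 mm).

layer 24 (z = 6 mm)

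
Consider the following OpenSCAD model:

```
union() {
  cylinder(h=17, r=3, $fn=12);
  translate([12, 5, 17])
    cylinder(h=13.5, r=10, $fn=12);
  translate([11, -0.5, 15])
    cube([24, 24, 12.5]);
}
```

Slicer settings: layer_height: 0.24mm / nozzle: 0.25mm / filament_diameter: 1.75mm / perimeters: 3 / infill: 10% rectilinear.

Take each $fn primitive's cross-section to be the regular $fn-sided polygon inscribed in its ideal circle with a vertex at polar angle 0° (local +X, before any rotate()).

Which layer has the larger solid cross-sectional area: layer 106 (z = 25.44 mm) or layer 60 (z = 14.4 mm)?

Layer 106 (z = 25.44): the cylinder is not intersected at this z (z outside [0, 17]); the r=10 cylinder at (12, 5) contributes a regular 12-gon of circumradius 10 (area = (12/2)·10.000²·sin(360°/12) = 300.00 mm²); the cube at (11, -0.5) is present — its section is the full 24×24 rectangle (area 576.00 mm²); Combining (union): the regions partially overlap — summed areas 876.00 mm² minus the doubly-counted overlap 141.22 mm² gives 734.78 mm² — area = 734.78 mm². So its area = 734.78 mm². Layer 60 (z = 14.4): the cylinder: section is a regular 12-gon, circumradius r=3 (area = (12/2)·3.000²·sin(360°/12) = 27.00 mm²); the cylinder at (12, 5) is absent (z outside [17, 30.5]); the cube at (11, -0.5) does not reach this height (z outside [15, 27.5]); Merging all regions: only the r=3 cylinder is present, so the union is just that shape — area = 27.00 mm². So its area = 27.00 mm². Layer 106 is larger (734.78 vs 27.00 mm²).

layer 106 (z = 25.44 mm)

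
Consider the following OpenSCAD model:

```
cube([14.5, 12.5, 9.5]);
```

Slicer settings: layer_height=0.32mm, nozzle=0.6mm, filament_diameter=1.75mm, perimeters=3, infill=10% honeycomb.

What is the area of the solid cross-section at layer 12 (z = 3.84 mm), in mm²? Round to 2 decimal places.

At z = 3.84 mm: the 14.5×12.5 cube contributes its full rectangle (area 181.25 mm²). Overall, the cross-section is a single solid region. Net area = 181.25 mm².

181.25 mm²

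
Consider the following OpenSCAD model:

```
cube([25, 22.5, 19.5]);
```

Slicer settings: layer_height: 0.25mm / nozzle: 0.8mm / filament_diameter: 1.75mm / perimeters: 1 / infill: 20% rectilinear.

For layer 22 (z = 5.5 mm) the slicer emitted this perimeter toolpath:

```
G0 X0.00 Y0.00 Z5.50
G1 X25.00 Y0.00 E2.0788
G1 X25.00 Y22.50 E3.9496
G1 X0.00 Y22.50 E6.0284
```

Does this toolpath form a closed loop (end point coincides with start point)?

Start point (G0): (0.00, 0.00). End point (last G1): the path does not return to the start — open.

no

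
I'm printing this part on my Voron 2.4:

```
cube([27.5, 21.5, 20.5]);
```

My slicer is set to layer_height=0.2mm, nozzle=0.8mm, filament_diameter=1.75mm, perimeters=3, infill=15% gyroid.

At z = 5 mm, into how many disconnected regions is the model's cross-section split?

1

At z = 5 mm: the 27.5×21.5 cube contributes its full rectangle. The result has 1 disconnected region.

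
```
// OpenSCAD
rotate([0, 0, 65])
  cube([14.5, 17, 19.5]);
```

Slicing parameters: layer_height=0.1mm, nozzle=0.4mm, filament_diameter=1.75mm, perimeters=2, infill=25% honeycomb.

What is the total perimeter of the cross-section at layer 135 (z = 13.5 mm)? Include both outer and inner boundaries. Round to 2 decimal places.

63.00 mm

At z = 13.5 mm: the cube is present — its section is the full 14.5×17 rectangle (perimeter 63.00 mm); (whole slice rotated 65° about Z — lengths, areas and connectivity unchanged). Overall, the cross-section is a single solid region. Total boundary length (outer) = 63.00 mm.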